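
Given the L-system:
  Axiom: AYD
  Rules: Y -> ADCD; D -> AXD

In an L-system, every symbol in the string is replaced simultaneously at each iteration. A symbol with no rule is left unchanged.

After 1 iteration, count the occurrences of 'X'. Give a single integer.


Step 0: AYD  (0 'X')
Step 1: AADCDAXD  (1 'X')

Answer: 1


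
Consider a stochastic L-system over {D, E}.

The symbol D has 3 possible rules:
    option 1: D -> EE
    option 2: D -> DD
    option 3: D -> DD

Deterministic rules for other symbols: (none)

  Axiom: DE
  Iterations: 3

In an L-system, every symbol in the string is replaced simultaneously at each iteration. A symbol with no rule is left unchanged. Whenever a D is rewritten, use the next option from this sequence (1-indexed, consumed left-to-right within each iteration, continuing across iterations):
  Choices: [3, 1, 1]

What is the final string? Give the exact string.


Answer: EEEEE

Derivation:
Step 0: DE
Step 1: DDE  (used choices [3])
Step 2: EEEEE  (used choices [1, 1])
Step 3: EEEEE  (used choices [])


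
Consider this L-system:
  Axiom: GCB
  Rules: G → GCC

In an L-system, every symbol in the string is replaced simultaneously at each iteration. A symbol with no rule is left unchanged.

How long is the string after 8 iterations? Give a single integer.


Step 0: length = 3
Step 1: length = 5
Step 2: length = 7
Step 3: length = 9
Step 4: length = 11
Step 5: length = 13
Step 6: length = 15
Step 7: length = 17
Step 8: length = 19

Answer: 19


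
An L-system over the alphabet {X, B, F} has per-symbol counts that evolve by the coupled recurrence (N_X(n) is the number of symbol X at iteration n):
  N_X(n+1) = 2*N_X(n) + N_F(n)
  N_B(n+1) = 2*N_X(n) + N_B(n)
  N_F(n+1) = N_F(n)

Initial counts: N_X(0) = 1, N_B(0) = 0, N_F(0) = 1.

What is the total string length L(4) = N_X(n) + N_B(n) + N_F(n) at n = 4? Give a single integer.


Answer: 84

Derivation:
Step 0: N_X=1, N_B=0, N_F=1, L=2
Step 1: N_X=3, N_B=2, N_F=1, L=6
Step 2: N_X=7, N_B=8, N_F=1, L=16
Step 3: N_X=15, N_B=22, N_F=1, L=38
Step 4: N_X=31, N_B=52, N_F=1, L=84


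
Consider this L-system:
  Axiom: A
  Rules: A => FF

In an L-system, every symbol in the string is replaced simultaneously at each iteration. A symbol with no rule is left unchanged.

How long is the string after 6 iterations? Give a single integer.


Step 0: length = 1
Step 1: length = 2
Step 2: length = 2
Step 3: length = 2
Step 4: length = 2
Step 5: length = 2
Step 6: length = 2

Answer: 2


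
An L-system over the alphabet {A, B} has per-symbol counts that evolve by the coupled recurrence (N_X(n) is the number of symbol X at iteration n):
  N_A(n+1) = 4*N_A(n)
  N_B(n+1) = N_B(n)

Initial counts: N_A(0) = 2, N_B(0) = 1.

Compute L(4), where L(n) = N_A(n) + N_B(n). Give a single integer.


Answer: 513

Derivation:
Step 0: N_A=2, N_B=1, L=3
Step 1: N_A=8, N_B=1, L=9
Step 2: N_A=32, N_B=1, L=33
Step 3: N_A=128, N_B=1, L=129
Step 4: N_A=512, N_B=1, L=513


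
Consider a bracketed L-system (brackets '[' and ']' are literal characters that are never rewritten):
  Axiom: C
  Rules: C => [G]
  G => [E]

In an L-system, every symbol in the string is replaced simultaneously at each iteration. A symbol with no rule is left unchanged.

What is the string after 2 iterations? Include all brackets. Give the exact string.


Step 0: C
Step 1: [G]
Step 2: [[E]]

Answer: [[E]]


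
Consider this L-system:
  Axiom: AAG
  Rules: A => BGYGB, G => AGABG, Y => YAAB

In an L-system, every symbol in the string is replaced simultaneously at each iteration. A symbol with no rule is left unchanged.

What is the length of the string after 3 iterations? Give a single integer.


Step 0: length = 3
Step 1: length = 15
Step 2: length = 53
Step 3: length = 193

Answer: 193


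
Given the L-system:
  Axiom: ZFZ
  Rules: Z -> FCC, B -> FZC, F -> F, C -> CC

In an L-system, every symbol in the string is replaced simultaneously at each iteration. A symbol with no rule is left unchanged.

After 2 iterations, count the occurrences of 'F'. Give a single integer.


Step 0: ZFZ  (1 'F')
Step 1: FCCFFCC  (3 'F')
Step 2: FCCCCFFCCCC  (3 'F')

Answer: 3


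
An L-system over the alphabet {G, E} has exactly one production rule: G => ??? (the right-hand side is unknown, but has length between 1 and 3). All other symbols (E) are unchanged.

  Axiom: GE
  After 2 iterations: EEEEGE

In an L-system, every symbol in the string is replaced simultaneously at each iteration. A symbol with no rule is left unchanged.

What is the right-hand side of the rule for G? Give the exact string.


Trying G => EEG:
  Step 0: GE
  Step 1: EEGE
  Step 2: EEEEGE
Matches the given result.

Answer: EEG


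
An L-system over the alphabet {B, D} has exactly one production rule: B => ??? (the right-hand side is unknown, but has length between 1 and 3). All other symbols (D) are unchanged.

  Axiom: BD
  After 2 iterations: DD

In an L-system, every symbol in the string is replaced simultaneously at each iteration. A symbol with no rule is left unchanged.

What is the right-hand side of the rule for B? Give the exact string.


Answer: D

Derivation:
Trying B => D:
  Step 0: BD
  Step 1: DD
  Step 2: DD
Matches the given result.


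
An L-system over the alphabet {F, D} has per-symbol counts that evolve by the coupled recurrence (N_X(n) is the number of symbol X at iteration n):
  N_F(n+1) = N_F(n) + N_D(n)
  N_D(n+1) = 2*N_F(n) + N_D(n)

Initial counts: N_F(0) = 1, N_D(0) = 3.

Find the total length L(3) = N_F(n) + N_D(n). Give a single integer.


Step 0: N_F=1, N_D=3, L=4
Step 1: N_F=4, N_D=5, L=9
Step 2: N_F=9, N_D=13, L=22
Step 3: N_F=22, N_D=31, L=53

Answer: 53


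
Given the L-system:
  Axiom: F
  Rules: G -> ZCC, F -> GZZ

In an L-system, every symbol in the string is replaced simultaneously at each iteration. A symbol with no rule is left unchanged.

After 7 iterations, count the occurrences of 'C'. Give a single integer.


Step 0: F  (0 'C')
Step 1: GZZ  (0 'C')
Step 2: ZCCZZ  (2 'C')
Step 3: ZCCZZ  (2 'C')
Step 4: ZCCZZ  (2 'C')
Step 5: ZCCZZ  (2 'C')
Step 6: ZCCZZ  (2 'C')
Step 7: ZCCZZ  (2 'C')

Answer: 2


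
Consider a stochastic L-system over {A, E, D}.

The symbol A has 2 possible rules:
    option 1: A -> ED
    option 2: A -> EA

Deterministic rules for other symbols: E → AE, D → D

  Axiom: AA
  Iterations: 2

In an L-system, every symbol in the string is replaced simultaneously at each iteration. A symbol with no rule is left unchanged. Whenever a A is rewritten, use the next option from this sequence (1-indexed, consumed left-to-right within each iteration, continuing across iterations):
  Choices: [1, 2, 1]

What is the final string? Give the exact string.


Step 0: AA
Step 1: EDEA  (used choices [1, 2])
Step 2: AEDAEED  (used choices [1])

Answer: AEDAEED


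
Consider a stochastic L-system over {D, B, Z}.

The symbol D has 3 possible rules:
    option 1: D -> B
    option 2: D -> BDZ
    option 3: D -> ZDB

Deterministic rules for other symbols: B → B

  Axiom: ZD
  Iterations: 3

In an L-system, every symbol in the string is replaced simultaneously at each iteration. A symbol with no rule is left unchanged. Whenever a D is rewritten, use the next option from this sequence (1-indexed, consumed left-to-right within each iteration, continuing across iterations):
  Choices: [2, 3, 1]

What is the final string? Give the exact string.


Answer: ZBZBBZ

Derivation:
Step 0: ZD
Step 1: ZBDZ  (used choices [2])
Step 2: ZBZDBZ  (used choices [3])
Step 3: ZBZBBZ  (used choices [1])


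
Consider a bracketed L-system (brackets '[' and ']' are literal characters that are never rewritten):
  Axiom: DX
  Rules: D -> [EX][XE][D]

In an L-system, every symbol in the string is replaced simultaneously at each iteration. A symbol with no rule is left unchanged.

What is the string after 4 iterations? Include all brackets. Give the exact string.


Answer: [EX][XE][[EX][XE][[EX][XE][[EX][XE][D]]]]X

Derivation:
Step 0: DX
Step 1: [EX][XE][D]X
Step 2: [EX][XE][[EX][XE][D]]X
Step 3: [EX][XE][[EX][XE][[EX][XE][D]]]X
Step 4: [EX][XE][[EX][XE][[EX][XE][[EX][XE][D]]]]X


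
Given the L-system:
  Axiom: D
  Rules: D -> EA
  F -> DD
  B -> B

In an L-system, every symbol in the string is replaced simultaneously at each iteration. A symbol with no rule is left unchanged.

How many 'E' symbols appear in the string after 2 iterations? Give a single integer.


Step 0: D  (0 'E')
Step 1: EA  (1 'E')
Step 2: EA  (1 'E')

Answer: 1


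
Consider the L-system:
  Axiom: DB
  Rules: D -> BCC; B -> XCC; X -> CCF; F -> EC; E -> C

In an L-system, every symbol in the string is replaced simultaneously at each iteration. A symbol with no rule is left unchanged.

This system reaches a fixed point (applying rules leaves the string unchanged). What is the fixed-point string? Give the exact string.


Answer: CCCCCCCCCCCCCC

Derivation:
Step 0: DB
Step 1: BCCXCC
Step 2: XCCCCCCFCC
Step 3: CCFCCCCCCECCC
Step 4: CCECCCCCCCCCCC
Step 5: CCCCCCCCCCCCCC
Step 6: CCCCCCCCCCCCCC  (unchanged — fixed point at step 5)


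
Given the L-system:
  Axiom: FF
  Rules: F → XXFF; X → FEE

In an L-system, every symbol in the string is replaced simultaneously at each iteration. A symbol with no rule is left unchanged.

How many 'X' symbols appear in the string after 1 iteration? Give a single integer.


Step 0: FF  (0 'X')
Step 1: XXFFXXFF  (4 'X')

Answer: 4


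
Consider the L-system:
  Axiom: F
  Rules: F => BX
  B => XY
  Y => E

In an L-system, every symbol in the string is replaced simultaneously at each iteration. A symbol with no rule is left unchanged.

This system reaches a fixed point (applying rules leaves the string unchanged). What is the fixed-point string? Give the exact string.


Answer: XEX

Derivation:
Step 0: F
Step 1: BX
Step 2: XYX
Step 3: XEX
Step 4: XEX  (unchanged — fixed point at step 3)


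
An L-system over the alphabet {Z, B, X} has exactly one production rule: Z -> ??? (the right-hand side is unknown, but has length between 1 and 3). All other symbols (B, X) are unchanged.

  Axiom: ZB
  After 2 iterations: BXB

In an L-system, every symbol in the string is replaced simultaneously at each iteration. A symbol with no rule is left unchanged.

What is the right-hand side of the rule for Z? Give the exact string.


Trying Z -> BX:
  Step 0: ZB
  Step 1: BXB
  Step 2: BXB
Matches the given result.

Answer: BX


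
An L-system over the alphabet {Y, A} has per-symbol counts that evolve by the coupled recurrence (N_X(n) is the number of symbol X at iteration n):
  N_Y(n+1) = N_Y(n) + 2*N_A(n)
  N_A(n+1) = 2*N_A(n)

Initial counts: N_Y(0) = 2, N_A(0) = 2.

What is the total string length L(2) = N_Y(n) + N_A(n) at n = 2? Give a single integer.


Answer: 22

Derivation:
Step 0: N_Y=2, N_A=2, L=4
Step 1: N_Y=6, N_A=4, L=10
Step 2: N_Y=14, N_A=8, L=22


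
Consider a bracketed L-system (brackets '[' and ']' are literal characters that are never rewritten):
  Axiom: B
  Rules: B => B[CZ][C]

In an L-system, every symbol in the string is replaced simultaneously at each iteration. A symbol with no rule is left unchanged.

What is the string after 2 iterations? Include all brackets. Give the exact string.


Answer: B[CZ][C][CZ][C]

Derivation:
Step 0: B
Step 1: B[CZ][C]
Step 2: B[CZ][C][CZ][C]


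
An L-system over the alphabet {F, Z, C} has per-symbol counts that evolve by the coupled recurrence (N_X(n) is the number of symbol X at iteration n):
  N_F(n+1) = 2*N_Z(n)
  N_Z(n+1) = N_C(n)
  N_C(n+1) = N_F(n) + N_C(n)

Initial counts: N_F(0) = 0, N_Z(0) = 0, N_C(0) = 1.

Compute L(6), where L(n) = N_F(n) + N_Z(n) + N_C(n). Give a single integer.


Answer: 30

Derivation:
Step 0: N_F=0, N_Z=0, N_C=1, L=1
Step 1: N_F=0, N_Z=1, N_C=1, L=2
Step 2: N_F=2, N_Z=1, N_C=1, L=4
Step 3: N_F=2, N_Z=1, N_C=3, L=6
Step 4: N_F=2, N_Z=3, N_C=5, L=10
Step 5: N_F=6, N_Z=5, N_C=7, L=18
Step 6: N_F=10, N_Z=7, N_C=13, L=30


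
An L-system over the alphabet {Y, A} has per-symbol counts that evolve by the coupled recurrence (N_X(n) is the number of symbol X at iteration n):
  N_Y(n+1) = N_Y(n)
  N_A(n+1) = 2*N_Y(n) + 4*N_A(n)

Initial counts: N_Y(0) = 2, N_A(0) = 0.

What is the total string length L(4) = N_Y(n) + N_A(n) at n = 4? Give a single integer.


Step 0: N_Y=2, N_A=0, L=2
Step 1: N_Y=2, N_A=4, L=6
Step 2: N_Y=2, N_A=20, L=22
Step 3: N_Y=2, N_A=84, L=86
Step 4: N_Y=2, N_A=340, L=342

Answer: 342


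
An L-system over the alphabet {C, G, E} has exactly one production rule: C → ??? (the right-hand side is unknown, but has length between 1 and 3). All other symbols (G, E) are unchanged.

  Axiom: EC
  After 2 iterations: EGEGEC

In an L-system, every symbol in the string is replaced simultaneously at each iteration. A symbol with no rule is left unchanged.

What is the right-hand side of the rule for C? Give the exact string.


Trying C → GEC:
  Step 0: EC
  Step 1: EGEC
  Step 2: EGEGEC
Matches the given result.

Answer: GEC


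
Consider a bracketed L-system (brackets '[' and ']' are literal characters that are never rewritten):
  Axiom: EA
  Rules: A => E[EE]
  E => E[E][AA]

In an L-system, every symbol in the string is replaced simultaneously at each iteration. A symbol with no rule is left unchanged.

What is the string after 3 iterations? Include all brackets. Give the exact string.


Step 0: EA
Step 1: E[E][AA]E[EE]
Step 2: E[E][AA][E[E][AA]][E[EE]E[EE]]E[E][AA][E[E][AA]E[E][AA]]
Step 3: E[E][AA][E[E][AA]][E[EE]E[EE]][E[E][AA][E[E][AA]][E[EE]E[EE]]][E[E][AA][E[E][AA]E[E][AA]]E[E][AA][E[E][AA]E[E][AA]]]E[E][AA][E[E][AA]][E[EE]E[EE]][E[E][AA][E[E][AA]][E[EE]E[EE]]E[E][AA][E[E][AA]][E[EE]E[EE]]]

Answer: E[E][AA][E[E][AA]][E[EE]E[EE]][E[E][AA][E[E][AA]][E[EE]E[EE]]][E[E][AA][E[E][AA]E[E][AA]]E[E][AA][E[E][AA]E[E][AA]]]E[E][AA][E[E][AA]][E[EE]E[EE]][E[E][AA][E[E][AA]][E[EE]E[EE]]E[E][AA][E[E][AA]][E[EE]E[EE]]]


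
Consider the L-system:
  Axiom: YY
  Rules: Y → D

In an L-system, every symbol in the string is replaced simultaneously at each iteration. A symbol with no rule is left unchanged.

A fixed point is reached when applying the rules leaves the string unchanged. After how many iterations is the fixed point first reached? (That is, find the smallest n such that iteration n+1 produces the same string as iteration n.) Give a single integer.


Answer: 1

Derivation:
Step 0: YY
Step 1: DD
Step 2: DD  (unchanged — fixed point at step 1)


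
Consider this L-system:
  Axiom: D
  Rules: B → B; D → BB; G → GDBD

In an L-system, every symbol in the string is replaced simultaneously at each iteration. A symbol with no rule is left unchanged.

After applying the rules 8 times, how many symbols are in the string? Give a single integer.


Answer: 2

Derivation:
Step 0: length = 1
Step 1: length = 2
Step 2: length = 2
Step 3: length = 2
Step 4: length = 2
Step 5: length = 2
Step 6: length = 2
Step 7: length = 2
Step 8: length = 2


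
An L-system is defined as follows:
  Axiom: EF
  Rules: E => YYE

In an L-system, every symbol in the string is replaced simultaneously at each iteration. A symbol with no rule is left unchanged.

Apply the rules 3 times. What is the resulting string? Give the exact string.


Step 0: EF
Step 1: YYEF
Step 2: YYYYEF
Step 3: YYYYYYEF

Answer: YYYYYYEF


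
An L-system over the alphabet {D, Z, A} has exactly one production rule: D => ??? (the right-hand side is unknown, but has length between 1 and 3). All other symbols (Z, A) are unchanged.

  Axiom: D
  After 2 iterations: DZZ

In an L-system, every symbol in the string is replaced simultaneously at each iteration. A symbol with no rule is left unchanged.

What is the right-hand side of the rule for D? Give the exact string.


Answer: DZ

Derivation:
Trying D => DZ:
  Step 0: D
  Step 1: DZ
  Step 2: DZZ
Matches the given result.


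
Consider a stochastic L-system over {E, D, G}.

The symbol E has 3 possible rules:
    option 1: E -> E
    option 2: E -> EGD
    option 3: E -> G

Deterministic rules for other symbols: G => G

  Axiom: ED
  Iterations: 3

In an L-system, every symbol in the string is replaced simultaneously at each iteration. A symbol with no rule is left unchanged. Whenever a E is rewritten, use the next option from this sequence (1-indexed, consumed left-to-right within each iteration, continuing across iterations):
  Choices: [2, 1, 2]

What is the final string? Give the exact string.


Answer: EGDGDD

Derivation:
Step 0: ED
Step 1: EGDD  (used choices [2])
Step 2: EGDD  (used choices [1])
Step 3: EGDGDD  (used choices [2])


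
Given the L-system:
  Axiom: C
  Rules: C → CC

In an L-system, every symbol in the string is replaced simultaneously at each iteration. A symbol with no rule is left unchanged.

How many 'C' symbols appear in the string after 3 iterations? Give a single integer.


Answer: 8

Derivation:
Step 0: C  (1 'C')
Step 1: CC  (2 'C')
Step 2: CCCC  (4 'C')
Step 3: CCCCCCCC  (8 'C')


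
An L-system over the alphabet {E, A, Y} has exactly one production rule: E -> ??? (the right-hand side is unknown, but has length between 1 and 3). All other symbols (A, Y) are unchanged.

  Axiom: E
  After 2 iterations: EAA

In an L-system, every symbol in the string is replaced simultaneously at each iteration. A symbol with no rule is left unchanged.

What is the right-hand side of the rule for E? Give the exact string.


Answer: EA

Derivation:
Trying E -> EA:
  Step 0: E
  Step 1: EA
  Step 2: EAA
Matches the given result.


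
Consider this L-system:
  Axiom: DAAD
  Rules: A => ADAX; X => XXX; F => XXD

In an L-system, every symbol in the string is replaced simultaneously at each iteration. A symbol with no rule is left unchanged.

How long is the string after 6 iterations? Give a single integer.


Answer: 1586

Derivation:
Step 0: length = 4
Step 1: length = 10
Step 2: length = 26
Step 3: length = 70
Step 4: length = 194
Step 5: length = 550
Step 6: length = 1586


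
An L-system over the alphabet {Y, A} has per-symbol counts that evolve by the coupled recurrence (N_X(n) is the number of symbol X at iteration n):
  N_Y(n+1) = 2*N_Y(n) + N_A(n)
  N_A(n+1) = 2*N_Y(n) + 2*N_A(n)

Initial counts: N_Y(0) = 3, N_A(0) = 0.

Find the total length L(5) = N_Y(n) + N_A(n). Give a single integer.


Step 0: N_Y=3, N_A=0, L=3
Step 1: N_Y=6, N_A=6, L=12
Step 2: N_Y=18, N_A=24, L=42
Step 3: N_Y=60, N_A=84, L=144
Step 4: N_Y=204, N_A=288, L=492
Step 5: N_Y=696, N_A=984, L=1680

Answer: 1680


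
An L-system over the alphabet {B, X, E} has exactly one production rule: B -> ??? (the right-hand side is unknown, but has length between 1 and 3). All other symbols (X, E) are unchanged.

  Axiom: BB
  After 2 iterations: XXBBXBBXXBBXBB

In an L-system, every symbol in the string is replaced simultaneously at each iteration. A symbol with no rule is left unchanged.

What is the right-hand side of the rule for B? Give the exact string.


Answer: XBB

Derivation:
Trying B -> XBB:
  Step 0: BB
  Step 1: XBBXBB
  Step 2: XXBBXBBXXBBXBB
Matches the given result.


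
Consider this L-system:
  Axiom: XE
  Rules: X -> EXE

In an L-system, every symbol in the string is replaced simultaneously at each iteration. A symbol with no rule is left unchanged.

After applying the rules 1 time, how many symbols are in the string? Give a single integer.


Step 0: length = 2
Step 1: length = 4

Answer: 4


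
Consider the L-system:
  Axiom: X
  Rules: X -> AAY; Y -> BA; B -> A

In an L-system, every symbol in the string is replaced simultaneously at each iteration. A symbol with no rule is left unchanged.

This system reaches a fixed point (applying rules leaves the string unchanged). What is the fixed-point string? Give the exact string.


Answer: AAAA

Derivation:
Step 0: X
Step 1: AAY
Step 2: AABA
Step 3: AAAA
Step 4: AAAA  (unchanged — fixed point at step 3)


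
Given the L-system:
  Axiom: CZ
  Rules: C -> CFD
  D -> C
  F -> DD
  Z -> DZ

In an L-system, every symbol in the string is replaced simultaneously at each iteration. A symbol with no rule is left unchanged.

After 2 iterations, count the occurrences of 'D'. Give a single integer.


Step 0: CZ  (0 'D')
Step 1: CFDDZ  (2 'D')
Step 2: CFDDDCCDZ  (4 'D')

Answer: 4


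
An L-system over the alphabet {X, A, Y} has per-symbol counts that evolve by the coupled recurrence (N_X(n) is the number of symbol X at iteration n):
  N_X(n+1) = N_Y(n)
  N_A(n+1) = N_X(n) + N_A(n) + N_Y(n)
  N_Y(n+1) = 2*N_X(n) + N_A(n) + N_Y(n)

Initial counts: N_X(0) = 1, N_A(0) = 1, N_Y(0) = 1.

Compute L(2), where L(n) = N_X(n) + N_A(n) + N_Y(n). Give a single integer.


Answer: 21

Derivation:
Step 0: N_X=1, N_A=1, N_Y=1, L=3
Step 1: N_X=1, N_A=3, N_Y=4, L=8
Step 2: N_X=4, N_A=8, N_Y=9, L=21


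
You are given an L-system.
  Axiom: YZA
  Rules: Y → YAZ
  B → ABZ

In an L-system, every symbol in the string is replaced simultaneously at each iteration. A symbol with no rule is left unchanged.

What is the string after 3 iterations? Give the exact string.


Step 0: YZA
Step 1: YAZZA
Step 2: YAZAZZA
Step 3: YAZAZAZZA

Answer: YAZAZAZZA


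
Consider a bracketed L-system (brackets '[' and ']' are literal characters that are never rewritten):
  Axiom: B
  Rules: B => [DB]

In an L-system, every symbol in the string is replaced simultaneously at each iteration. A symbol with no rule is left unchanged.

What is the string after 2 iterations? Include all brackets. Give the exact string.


Step 0: B
Step 1: [DB]
Step 2: [D[DB]]

Answer: [D[DB]]


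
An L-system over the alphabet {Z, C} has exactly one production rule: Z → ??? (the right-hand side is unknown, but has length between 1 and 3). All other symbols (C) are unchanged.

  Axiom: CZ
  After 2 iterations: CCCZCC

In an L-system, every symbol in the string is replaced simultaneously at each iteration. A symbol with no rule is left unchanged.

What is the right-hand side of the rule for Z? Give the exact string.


Answer: CZC

Derivation:
Trying Z → CZC:
  Step 0: CZ
  Step 1: CCZC
  Step 2: CCCZCC
Matches the given result.


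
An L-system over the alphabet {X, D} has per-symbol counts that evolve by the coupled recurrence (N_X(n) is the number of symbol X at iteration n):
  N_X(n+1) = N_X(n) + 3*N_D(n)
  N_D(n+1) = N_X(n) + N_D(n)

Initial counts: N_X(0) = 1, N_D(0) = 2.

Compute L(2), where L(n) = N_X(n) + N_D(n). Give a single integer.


Answer: 26

Derivation:
Step 0: N_X=1, N_D=2, L=3
Step 1: N_X=7, N_D=3, L=10
Step 2: N_X=16, N_D=10, L=26


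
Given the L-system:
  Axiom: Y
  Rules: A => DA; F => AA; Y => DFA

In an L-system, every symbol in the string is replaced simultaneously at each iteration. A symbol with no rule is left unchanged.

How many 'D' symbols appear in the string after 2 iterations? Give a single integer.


Answer: 2

Derivation:
Step 0: Y  (0 'D')
Step 1: DFA  (1 'D')
Step 2: DAADA  (2 'D')


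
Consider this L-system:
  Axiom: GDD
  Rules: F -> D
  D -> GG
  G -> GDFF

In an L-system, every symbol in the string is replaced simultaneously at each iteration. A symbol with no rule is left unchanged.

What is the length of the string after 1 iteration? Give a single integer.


Step 0: length = 3
Step 1: length = 8

Answer: 8


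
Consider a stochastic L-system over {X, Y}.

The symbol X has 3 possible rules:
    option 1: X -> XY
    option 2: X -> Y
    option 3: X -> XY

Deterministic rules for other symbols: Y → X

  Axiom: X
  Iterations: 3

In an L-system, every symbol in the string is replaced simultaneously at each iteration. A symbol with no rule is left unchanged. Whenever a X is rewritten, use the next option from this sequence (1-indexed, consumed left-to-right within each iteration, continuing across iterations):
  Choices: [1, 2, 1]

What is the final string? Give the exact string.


Answer: XXY

Derivation:
Step 0: X
Step 1: XY  (used choices [1])
Step 2: YX  (used choices [2])
Step 3: XXY  (used choices [1])


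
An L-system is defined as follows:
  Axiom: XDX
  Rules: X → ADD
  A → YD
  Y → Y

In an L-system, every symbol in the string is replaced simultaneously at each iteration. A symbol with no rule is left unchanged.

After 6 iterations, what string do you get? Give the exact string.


Step 0: XDX
Step 1: ADDDADD
Step 2: YDDDDYDDD
Step 3: YDDDDYDDD
Step 4: YDDDDYDDD
Step 5: YDDDDYDDD
Step 6: YDDDDYDDD

Answer: YDDDDYDDD


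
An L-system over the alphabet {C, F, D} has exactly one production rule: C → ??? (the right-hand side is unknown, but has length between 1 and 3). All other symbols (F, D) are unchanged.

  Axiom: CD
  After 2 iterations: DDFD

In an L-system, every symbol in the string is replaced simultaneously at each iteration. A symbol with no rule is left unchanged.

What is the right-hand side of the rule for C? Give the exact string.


Answer: DDF

Derivation:
Trying C → DDF:
  Step 0: CD
  Step 1: DDFD
  Step 2: DDFD
Matches the given result.


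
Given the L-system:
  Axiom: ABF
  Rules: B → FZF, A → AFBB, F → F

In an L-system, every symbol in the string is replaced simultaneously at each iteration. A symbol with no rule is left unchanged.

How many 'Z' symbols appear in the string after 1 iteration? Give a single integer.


Answer: 1

Derivation:
Step 0: ABF  (0 'Z')
Step 1: AFBBFZFF  (1 'Z')


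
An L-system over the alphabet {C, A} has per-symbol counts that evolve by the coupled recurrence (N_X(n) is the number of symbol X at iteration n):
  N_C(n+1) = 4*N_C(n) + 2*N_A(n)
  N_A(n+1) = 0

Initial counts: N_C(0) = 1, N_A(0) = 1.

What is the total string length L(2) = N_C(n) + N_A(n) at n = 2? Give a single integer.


Step 0: N_C=1, N_A=1, L=2
Step 1: N_C=6, N_A=0, L=6
Step 2: N_C=24, N_A=0, L=24

Answer: 24


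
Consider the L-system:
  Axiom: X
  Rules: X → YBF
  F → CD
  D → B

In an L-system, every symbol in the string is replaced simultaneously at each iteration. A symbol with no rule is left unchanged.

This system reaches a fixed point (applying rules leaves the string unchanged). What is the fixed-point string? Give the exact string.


Step 0: X
Step 1: YBF
Step 2: YBCD
Step 3: YBCB
Step 4: YBCB  (unchanged — fixed point at step 3)

Answer: YBCB


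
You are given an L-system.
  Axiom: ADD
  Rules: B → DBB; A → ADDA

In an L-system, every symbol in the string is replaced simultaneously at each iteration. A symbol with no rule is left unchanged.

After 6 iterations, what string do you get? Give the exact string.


Answer: ADDADDADDADDADDADDADDADDADDADDADDADDADDADDADDADDADDADDADDADDADDADDADDADDADDADDADDADDADDADDADDADDADDADDADDADDADDADDADDADDADDADDADDADDADDADDADDADDADDADDADDADDADDADDADDADDADDADDADDADDADDADDADDADD

Derivation:
Step 0: ADD
Step 1: ADDADD
Step 2: ADDADDADDADD
Step 3: ADDADDADDADDADDADDADDADD
Step 4: ADDADDADDADDADDADDADDADDADDADDADDADDADDADDADDADD
Step 5: ADDADDADDADDADDADDADDADDADDADDADDADDADDADDADDADDADDADDADDADDADDADDADDADDADDADDADDADDADDADDADDADD
Step 6: ADDADDADDADDADDADDADDADDADDADDADDADDADDADDADDADDADDADDADDADDADDADDADDADDADDADDADDADDADDADDADDADDADDADDADDADDADDADDADDADDADDADDADDADDADDADDADDADDADDADDADDADDADDADDADDADDADDADDADDADDADDADDADDADD


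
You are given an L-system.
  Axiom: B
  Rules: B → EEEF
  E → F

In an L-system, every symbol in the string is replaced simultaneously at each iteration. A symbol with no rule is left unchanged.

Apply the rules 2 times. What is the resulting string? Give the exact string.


Step 0: B
Step 1: EEEF
Step 2: FFFF

Answer: FFFF


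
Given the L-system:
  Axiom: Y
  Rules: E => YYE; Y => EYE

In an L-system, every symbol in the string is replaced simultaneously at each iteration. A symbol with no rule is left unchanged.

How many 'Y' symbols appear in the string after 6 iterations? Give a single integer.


Step 0: Y  (1 'Y')
Step 1: EYE  (1 'Y')
Step 2: YYEEYEYYE  (5 'Y')
Step 3: EYEEYEYYEYYEEYEYYEEYEEYEYYE  (13 'Y')
Step 4: YYEEYEYYEYYEEYEYYEEYEEYEYYEEYEEYEYYEYYEEYEYYEEYEEYEYYEYYEEYEYYEYYEEYEYYEEYEEYEYYE  (41 'Y')
Step 5: EYEEYEYYEYYEEYEYYEEYEEYEYYEEYEEYEYYEYYEEYEYYEEYEEYEYYEYYEEYEYYEYYEEYEYYEEYEEYEYYEYYEEYEYYEYYEEYEYYEEYEEYEYYEEYEEYEYYEYYEEYEYYEEYEEYEYYEYYEEYEYYEYYEEYEYYEEYEEYEYYEEYEEYEYYEYYEEYEYYEEYEEYEYYEEYEEYEYYEYYEEYEYYEEYEEYEYYEYYEEYEYYEYYEEYEYYEEYEEYEYYE  (121 'Y')
Step 6: YYEEYEYYEYYEEYEYYEEYEEYEYYEEYEEYEYYEYYEEYEYYEEYEEYEYYEYYEEYEYYEYYEEYEYYEEYEEYEYYEYYEEYEYYEYYEEYEYYEEYEEYEYYEEYEEYEYYEYYEEYEYYEEYEEYEYYEYYEEYEYYEYYEEYEYYEEYEEYEYYEEYEEYEYYEYYEEYEYYEEYEEYEYYEEYEEYEYYEYYEEYEYYEEYEEYEYYEYYEEYEYYEYYEEYEYYEEYEEYEYYEEYEEYEYYEYYEEYEYYEEYEEYEYYEEYEEYEYYEYYEEYEYYEEYEEYEYYEYYEEYEYYEYYEEYEYYEEYEEYEYYEYYEEYEYYEYYEEYEYYEEYEEYEYYEEYEEYEYYEYYEEYEYYEEYEEYEYYEYYEEYEYYEYYEEYEYYEEYEEYEYYEEYEEYEYYEYYEEYEYYEEYEEYEYYEEYEEYEYYEYYEEYEYYEEYEEYEYYEYYEEYEYYEYYEEYEYYEEYEEYEYYEYYEEYEYYEYYEEYEYYEEYEEYEYYEEYEEYEYYEYYEEYEYYEEYEEYEYYEYYEEYEYYEYYEEYEYYEEYEEYEYYEYYEEYEYYEYYEEYEYYEEYEEYEYYEEYEEYEYYEYYEEYEYYEEYEEYEYYEYYEEYEYYEYYEEYEYYEEYEEYEYYEEYEEYEYYEYYEEYEYYEEYEEYEYYEEYEEYEYYEYYEEYEYYEEYEEYEYYEYYEEYEYYEYYEEYEYYEEYEEYEYYE  (365 'Y')

Answer: 365


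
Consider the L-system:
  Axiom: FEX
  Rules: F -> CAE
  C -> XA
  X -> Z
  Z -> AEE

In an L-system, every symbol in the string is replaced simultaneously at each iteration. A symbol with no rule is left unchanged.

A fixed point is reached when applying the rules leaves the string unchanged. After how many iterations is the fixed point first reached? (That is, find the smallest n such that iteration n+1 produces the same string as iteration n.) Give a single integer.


Answer: 4

Derivation:
Step 0: FEX
Step 1: CAEEZ
Step 2: XAAEEAEE
Step 3: ZAAEEAEE
Step 4: AEEAAEEAEE
Step 5: AEEAAEEAEE  (unchanged — fixed point at step 4)


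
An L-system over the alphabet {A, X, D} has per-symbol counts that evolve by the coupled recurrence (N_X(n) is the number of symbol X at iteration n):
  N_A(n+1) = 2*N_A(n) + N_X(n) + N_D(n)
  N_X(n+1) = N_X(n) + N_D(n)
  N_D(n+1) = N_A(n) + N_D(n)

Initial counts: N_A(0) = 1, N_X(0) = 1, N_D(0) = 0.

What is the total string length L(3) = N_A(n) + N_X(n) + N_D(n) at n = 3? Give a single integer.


Step 0: N_A=1, N_X=1, N_D=0, L=2
Step 1: N_A=3, N_X=1, N_D=1, L=5
Step 2: N_A=8, N_X=2, N_D=4, L=14
Step 3: N_A=22, N_X=6, N_D=12, L=40

Answer: 40


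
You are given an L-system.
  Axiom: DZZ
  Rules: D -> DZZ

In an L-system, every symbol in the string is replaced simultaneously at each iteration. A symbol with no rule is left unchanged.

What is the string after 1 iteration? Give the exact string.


Step 0: DZZ
Step 1: DZZZZ

Answer: DZZZZ


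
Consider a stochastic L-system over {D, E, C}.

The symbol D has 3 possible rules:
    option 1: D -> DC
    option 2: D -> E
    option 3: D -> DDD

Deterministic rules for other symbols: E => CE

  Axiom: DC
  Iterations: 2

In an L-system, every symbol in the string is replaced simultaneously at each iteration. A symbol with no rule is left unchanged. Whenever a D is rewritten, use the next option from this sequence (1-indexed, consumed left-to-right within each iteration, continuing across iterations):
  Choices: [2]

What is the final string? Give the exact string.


Step 0: DC
Step 1: EC  (used choices [2])
Step 2: CEC  (used choices [])

Answer: CEC


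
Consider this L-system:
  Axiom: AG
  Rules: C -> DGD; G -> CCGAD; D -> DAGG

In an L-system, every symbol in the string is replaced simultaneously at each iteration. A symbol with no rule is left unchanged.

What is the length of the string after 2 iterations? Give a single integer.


Step 0: length = 2
Step 1: length = 6
Step 2: length = 17

Answer: 17


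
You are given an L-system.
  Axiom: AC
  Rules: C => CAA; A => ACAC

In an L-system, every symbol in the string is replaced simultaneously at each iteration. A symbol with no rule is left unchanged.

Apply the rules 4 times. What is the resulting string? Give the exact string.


Step 0: AC
Step 1: ACACCAA
Step 2: ACACCAAACACCAACAAACACACAC
Step 3: ACACCAAACACCAACAAACACACACACACCAAACACCAACAAACACACACCAAACACACACACACCAAACACCAAACACCAAACACCAA
Step 4: ACACCAAACACCAACAAACACACACACACCAAACACCAACAAACACACACCAAACACACACACACCAAACACCAAACACCAAACACCAAACACCAAACACCAACAAACACACACACACCAAACACCAACAAACACACACCAAACACACACACACCAAACACCAAACACCAAACACCAACAAACACACACACACCAAACACCAAACACCAAACACCAAACACCAAACACCAACAAACACACACACACCAAACACCAACAAACACACACACACCAAACACCAACAAACACACACACACCAAACACCAACAAACACACAC

Answer: ACACCAAACACCAACAAACACACACACACCAAACACCAACAAACACACACCAAACACACACACACCAAACACCAAACACCAAACACCAAACACCAAACACCAACAAACACACACACACCAAACACCAACAAACACACACCAAACACACACACACCAAACACCAAACACCAAACACCAACAAACACACACACACCAAACACCAAACACCAAACACCAAACACCAAACACCAACAAACACACACACACCAAACACCAACAAACACACACACACCAAACACCAACAAACACACACACACCAAACACCAACAAACACACAC


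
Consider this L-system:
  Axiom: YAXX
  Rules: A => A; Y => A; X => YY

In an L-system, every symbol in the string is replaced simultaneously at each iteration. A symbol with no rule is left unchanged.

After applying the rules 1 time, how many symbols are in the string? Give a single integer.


Step 0: length = 4
Step 1: length = 6

Answer: 6


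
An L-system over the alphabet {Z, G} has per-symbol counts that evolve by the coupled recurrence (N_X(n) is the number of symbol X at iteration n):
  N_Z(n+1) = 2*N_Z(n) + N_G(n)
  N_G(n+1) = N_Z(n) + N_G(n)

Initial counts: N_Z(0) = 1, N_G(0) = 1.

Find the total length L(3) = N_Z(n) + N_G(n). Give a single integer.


Answer: 34

Derivation:
Step 0: N_Z=1, N_G=1, L=2
Step 1: N_Z=3, N_G=2, L=5
Step 2: N_Z=8, N_G=5, L=13
Step 3: N_Z=21, N_G=13, L=34


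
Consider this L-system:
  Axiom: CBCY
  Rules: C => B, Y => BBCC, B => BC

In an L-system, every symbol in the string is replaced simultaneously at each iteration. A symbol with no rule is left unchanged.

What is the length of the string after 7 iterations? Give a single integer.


Step 0: length = 4
Step 1: length = 8
Step 2: length = 13
Step 3: length = 21
Step 4: length = 34
Step 5: length = 55
Step 6: length = 89
Step 7: length = 144

Answer: 144


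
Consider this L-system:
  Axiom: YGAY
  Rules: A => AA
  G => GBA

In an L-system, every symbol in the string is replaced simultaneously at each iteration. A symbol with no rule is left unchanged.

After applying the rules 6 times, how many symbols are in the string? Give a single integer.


Answer: 136

Derivation:
Step 0: length = 4
Step 1: length = 7
Step 2: length = 12
Step 3: length = 21
Step 4: length = 38
Step 5: length = 71
Step 6: length = 136


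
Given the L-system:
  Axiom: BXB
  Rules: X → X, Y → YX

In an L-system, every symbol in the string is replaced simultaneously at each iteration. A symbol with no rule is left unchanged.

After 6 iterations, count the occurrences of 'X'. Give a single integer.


Answer: 1

Derivation:
Step 0: BXB  (1 'X')
Step 1: BXB  (1 'X')
Step 2: BXB  (1 'X')
Step 3: BXB  (1 'X')
Step 4: BXB  (1 'X')
Step 5: BXB  (1 'X')
Step 6: BXB  (1 'X')


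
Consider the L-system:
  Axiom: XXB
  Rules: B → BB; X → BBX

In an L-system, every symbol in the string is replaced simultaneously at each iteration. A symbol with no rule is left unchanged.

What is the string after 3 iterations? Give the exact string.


Step 0: XXB
Step 1: BBXBBXBB
Step 2: BBBBBBXBBBBBBXBBBB
Step 3: BBBBBBBBBBBBBBXBBBBBBBBBBBBBBXBBBBBBBB

Answer: BBBBBBBBBBBBBBXBBBBBBBBBBBBBBXBBBBBBBB


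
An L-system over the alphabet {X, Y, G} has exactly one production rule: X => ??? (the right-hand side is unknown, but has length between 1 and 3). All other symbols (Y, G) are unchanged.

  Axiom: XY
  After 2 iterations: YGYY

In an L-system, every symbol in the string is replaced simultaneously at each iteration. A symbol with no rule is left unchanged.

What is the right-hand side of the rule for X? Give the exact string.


Answer: YGY

Derivation:
Trying X => YGY:
  Step 0: XY
  Step 1: YGYY
  Step 2: YGYY
Matches the given result.


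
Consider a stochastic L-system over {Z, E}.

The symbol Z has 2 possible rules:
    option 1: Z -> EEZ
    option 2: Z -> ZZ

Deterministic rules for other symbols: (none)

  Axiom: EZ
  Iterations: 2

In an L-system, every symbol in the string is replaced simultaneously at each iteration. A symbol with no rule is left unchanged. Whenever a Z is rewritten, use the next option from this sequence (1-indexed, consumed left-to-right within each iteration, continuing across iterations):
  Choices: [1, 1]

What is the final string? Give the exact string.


Answer: EEEEEZ

Derivation:
Step 0: EZ
Step 1: EEEZ  (used choices [1])
Step 2: EEEEEZ  (used choices [1])


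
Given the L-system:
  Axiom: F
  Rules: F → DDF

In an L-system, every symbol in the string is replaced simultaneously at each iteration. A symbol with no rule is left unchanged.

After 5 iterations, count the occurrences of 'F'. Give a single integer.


Step 0: F  (1 'F')
Step 1: DDF  (1 'F')
Step 2: DDDDF  (1 'F')
Step 3: DDDDDDF  (1 'F')
Step 4: DDDDDDDDF  (1 'F')
Step 5: DDDDDDDDDDF  (1 'F')

Answer: 1


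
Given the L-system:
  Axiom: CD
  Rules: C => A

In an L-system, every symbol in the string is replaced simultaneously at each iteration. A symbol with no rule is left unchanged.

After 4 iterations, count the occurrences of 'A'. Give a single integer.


Step 0: CD  (0 'A')
Step 1: AD  (1 'A')
Step 2: AD  (1 'A')
Step 3: AD  (1 'A')
Step 4: AD  (1 'A')

Answer: 1


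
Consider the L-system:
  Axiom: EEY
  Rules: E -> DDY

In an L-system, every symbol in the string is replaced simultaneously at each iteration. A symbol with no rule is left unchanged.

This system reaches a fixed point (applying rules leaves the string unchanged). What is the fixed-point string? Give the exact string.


Answer: DDYDDYY

Derivation:
Step 0: EEY
Step 1: DDYDDYY
Step 2: DDYDDYY  (unchanged — fixed point at step 1)


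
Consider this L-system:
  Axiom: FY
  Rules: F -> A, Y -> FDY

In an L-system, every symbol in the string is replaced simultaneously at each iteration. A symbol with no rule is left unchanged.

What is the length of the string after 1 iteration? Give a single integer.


Answer: 4

Derivation:
Step 0: length = 2
Step 1: length = 4


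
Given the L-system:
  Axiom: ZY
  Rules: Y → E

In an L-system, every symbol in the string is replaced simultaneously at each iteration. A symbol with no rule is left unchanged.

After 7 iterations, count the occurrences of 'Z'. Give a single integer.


Step 0: ZY  (1 'Z')
Step 1: ZE  (1 'Z')
Step 2: ZE  (1 'Z')
Step 3: ZE  (1 'Z')
Step 4: ZE  (1 'Z')
Step 5: ZE  (1 'Z')
Step 6: ZE  (1 'Z')
Step 7: ZE  (1 'Z')

Answer: 1


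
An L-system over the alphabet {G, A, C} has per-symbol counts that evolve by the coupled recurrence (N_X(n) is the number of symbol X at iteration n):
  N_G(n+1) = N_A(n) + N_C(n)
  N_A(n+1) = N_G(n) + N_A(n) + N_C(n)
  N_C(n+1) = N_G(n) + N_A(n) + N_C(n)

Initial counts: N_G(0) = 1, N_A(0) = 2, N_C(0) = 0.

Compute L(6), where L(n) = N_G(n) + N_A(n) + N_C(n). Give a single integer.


Step 0: N_G=1, N_A=2, N_C=0, L=3
Step 1: N_G=2, N_A=3, N_C=3, L=8
Step 2: N_G=6, N_A=8, N_C=8, L=22
Step 3: N_G=16, N_A=22, N_C=22, L=60
Step 4: N_G=44, N_A=60, N_C=60, L=164
Step 5: N_G=120, N_A=164, N_C=164, L=448
Step 6: N_G=328, N_A=448, N_C=448, L=1224

Answer: 1224


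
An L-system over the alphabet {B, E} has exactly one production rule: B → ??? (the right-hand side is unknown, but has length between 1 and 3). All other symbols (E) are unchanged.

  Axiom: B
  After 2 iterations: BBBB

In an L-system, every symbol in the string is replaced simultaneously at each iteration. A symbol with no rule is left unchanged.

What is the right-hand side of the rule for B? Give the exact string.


Answer: BB

Derivation:
Trying B → BB:
  Step 0: B
  Step 1: BB
  Step 2: BBBB
Matches the given result.


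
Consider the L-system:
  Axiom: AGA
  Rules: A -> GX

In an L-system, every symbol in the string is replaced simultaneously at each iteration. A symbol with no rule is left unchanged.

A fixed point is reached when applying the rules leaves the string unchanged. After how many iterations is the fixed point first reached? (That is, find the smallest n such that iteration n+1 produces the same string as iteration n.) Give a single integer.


Step 0: AGA
Step 1: GXGGX
Step 2: GXGGX  (unchanged — fixed point at step 1)

Answer: 1
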